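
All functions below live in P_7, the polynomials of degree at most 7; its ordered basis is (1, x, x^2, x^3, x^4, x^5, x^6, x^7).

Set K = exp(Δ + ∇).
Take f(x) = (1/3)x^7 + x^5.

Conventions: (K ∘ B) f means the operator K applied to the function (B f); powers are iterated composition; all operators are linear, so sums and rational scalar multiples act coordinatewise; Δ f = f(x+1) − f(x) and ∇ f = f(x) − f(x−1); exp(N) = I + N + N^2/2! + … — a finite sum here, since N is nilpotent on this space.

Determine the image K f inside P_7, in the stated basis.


order-1 term: (14/3)x^6 + (100/3)x^4 + 34x^2 + 8/3
order-2 term: 28x^5 + (680/3)x^3 + (688/3)x
order-3 term: (280/3)x^4 + 640x^2 + 968/3
order-4 term: (560/3)x^3 + (2480/3)x
order-5 term: 224x^2 + 1216/3
order-6 term: (448/3)x
order-7 term: 128/3
the series for exp(Δ + ∇) f terminates at order 7
exp(Δ + ∇) f = (1/3)x^7 + (14/3)x^6 + 29x^5 + (380/3)x^4 + (1240/3)x^3 + 898x^2 + (3616/3)x + 2320/3

the image equals g(x) = (1/3)x^7 + (14/3)x^6 + 29x^5 + (380/3)x^4 + (1240/3)x^3 + 898x^2 + (3616/3)x + 2320/3


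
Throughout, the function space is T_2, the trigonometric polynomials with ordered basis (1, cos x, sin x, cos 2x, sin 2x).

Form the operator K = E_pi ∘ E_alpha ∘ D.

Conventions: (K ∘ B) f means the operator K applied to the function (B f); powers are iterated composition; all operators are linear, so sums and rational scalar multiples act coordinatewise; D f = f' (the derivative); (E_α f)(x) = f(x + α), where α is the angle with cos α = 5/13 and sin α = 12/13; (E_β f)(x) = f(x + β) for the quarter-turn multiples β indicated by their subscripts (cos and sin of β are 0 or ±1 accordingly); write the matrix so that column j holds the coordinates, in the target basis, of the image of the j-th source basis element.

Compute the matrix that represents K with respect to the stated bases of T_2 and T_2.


the matrix is [[0, 0, 0, 0, 0]; [0, 12/13, -5/13, 0, 0]; [0, 5/13, 12/13, 0, 0]; [0, 0, 0, -240/169, -238/169]; [0, 0, 0, 238/169, -240/169]] (rows listed top to bottom)

image of 1: 0
image of cos x: (12/13)cos x + (5/13)sin x
image of sin x: -(5/13)cos x + (12/13)sin x
image of cos 2x: -(240/169)cos 2x + (238/169)sin 2x
image of sin 2x: -(238/169)cos 2x - (240/169)sin 2x
each image's coordinates form column j of the matrix


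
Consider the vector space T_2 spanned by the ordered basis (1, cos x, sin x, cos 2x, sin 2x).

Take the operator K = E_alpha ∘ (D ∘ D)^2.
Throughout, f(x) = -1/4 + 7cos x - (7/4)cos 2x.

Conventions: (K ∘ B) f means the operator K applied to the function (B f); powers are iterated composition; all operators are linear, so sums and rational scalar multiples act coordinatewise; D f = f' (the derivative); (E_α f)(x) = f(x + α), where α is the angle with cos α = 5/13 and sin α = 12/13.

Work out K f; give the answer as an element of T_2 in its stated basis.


D f = -7sin x + (7/2)sin 2x
D D f = -7cos x + 7cos 2x
D (D ∘ D) f = 7sin x - 14sin 2x
D D (D ∘ D) f = 7cos x - 28cos 2x
E_alpha (D ∘ D)^2 f = (35/13)cos x - (84/13)sin x + (3332/169)cos 2x + (3360/169)sin 2x

g(x) = (35/13)cos x - (84/13)sin x + (3332/169)cos 2x + (3360/169)sin 2x


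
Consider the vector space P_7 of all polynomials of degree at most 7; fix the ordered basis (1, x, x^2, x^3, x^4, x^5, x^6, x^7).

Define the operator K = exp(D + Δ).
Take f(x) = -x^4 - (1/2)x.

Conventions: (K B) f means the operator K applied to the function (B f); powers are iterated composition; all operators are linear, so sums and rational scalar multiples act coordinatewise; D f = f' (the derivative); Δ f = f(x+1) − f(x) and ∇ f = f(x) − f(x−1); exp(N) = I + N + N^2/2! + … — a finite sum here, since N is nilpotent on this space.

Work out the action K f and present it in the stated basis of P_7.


order-1 term: -8x^3 - 6x^2 - 4x - 2
order-2 term: -24x^2 - 24x - 11
order-3 term: -32x - 24
order-4 term: -16
the series for exp(D + Δ) f terminates at order 4
exp(D + Δ) f = -x^4 - 8x^3 - 30x^2 - (121/2)x - 53

the image equals g(x) = -x^4 - 8x^3 - 30x^2 - (121/2)x - 53


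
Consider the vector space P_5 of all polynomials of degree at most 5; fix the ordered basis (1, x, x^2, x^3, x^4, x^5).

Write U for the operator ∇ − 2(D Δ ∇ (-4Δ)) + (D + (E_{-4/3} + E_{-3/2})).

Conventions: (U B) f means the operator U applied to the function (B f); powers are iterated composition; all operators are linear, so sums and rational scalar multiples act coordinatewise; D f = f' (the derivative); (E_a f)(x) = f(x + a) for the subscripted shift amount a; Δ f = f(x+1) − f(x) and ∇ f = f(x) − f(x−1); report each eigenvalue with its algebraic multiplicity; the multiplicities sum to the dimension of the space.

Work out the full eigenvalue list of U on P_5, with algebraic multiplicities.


image of 1: 2
image of x: 2x - 5/6
image of x^2: 2x^2 - (5/3)x + 109/36
image of x^3: 2x^3 - (5/2)x^2 + (109/12)x - 1025/216
image of x^4: 2x^4 - (10/3)x^3 + (109/6)x^2 - (1025/54)x + 258193/1296
image of x^5: 2x^5 - (25/6)x^4 + (545/18)x^3 - (5125/108)x^2 + (1290965/1296)x + 3648439/7776
the matrix is upper triangular; its diagonal is (2, 2, 2, 2, 2, 2)
for a triangular matrix the eigenvalues are the diagonal entries, with algebraic multiplicity their repetition count

λ = 2 (multiplicity 6)


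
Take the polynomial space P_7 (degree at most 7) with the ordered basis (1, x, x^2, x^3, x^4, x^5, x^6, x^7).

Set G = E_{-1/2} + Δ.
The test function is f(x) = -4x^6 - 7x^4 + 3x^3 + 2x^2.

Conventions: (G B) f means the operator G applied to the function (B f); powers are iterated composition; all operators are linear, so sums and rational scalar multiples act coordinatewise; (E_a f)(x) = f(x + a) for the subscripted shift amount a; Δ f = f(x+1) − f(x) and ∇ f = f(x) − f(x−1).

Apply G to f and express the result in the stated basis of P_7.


E_{-1/2} f = -4x^6 + 12x^5 - 22x^4 + 27x^3 - (67/4)x^2 + (9/2)x - 3/8
Δ f = -24x^5 - 60x^4 - 108x^3 - 93x^2 - 39x - 6
(E_{-1/2} + Δ) f = -4x^6 - 12x^5 - 82x^4 - 81x^3 - (439/4)x^2 - (69/2)x - 51/8

the image equals g(x) = -4x^6 - 12x^5 - 82x^4 - 81x^3 - (439/4)x^2 - (69/2)x - 51/8


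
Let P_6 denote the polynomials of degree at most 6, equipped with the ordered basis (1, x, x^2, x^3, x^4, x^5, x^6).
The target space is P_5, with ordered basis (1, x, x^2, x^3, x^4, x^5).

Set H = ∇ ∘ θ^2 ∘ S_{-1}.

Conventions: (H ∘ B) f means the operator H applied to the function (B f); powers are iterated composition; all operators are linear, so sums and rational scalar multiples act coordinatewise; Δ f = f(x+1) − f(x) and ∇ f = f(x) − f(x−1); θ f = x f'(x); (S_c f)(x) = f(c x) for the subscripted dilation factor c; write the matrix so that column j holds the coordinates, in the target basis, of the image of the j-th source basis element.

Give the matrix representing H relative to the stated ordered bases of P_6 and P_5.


image of 1: 0
image of x: -1
image of x^2: 8x - 4
image of x^3: -27x^2 + 27x - 9
image of x^4: 64x^3 - 96x^2 + 64x - 16
image of x^5: -125x^4 + 250x^3 - 250x^2 + 125x - 25
image of x^6: 216x^5 - 540x^4 + 720x^3 - 540x^2 + 216x - 36
each image's coordinates form column j of the matrix

the matrix is [[0, -1, -4, -9, -16, -25, -36]; [0, 0, 8, 27, 64, 125, 216]; [0, 0, 0, -27, -96, -250, -540]; [0, 0, 0, 0, 64, 250, 720]; [0, 0, 0, 0, 0, -125, -540]; [0, 0, 0, 0, 0, 0, 216]] (rows listed top to bottom)


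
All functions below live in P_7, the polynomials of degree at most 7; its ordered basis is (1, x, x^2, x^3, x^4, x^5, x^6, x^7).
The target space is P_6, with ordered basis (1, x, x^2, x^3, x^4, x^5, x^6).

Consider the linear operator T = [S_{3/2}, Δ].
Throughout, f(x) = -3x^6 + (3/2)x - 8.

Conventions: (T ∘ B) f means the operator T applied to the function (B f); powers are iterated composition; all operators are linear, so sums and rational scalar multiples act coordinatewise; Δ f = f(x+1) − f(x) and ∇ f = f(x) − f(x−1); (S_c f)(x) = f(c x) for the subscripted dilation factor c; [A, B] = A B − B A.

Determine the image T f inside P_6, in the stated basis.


Δ f = -18x^5 - 45x^4 - 60x^3 - 45x^2 - 18x - 3/2
S_{3/2} Δ f = -(2187/16)x^5 - (3645/16)x^4 - (405/2)x^3 - (405/4)x^2 - 27x - 3/2
S_{3/2} f = -(2187/64)x^6 + (9/4)x - 8
Δ S_{3/2} f = -(6561/32)x^5 - (32805/64)x^4 - (10935/16)x^3 - (32805/64)x^2 - (6561/32)x - 2043/64
[S_{3/2}, Δ] f = (2187/32)x^5 + (18225/64)x^4 + (7695/16)x^3 + (26325/64)x^2 + (5697/32)x + 1947/64

the result is g(x) = (2187/32)x^5 + (18225/64)x^4 + (7695/16)x^3 + (26325/64)x^2 + (5697/32)x + 1947/64


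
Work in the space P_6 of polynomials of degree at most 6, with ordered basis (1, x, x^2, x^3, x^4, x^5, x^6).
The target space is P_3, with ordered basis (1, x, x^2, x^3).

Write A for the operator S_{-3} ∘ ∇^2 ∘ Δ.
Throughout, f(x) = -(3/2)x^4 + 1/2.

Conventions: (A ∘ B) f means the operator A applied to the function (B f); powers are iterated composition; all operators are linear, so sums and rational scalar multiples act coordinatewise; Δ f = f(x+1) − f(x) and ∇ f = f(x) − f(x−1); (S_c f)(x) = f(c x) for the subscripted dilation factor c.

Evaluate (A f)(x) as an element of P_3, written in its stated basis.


the result is g(x) = 108x + 18

Δ f = -6x^3 - 9x^2 - 6x - 3/2
∇ Δ f = -18x^2 - 3
∇ ∇ Δ f = -36x + 18
S_{-3} ∇^2 Δ f = 108x + 18


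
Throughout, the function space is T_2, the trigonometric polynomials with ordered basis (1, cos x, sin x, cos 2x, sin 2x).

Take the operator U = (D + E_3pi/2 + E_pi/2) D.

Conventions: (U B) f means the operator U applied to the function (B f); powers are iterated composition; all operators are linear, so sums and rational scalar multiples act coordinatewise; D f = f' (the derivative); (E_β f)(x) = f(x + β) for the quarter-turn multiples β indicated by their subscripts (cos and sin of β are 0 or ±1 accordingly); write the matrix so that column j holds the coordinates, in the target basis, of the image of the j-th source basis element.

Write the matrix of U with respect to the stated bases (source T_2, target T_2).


the matrix is [[0, 0, 0, 0, 0]; [0, -1, 0, 0, 0]; [0, 0, -1, 0, 0]; [0, 0, 0, -4, -4]; [0, 0, 0, 4, -4]] (rows listed top to bottom)

image of 1: 0
image of cos x: -cos x
image of sin x: -sin x
image of cos 2x: -4cos 2x + 4sin 2x
image of sin 2x: -4cos 2x - 4sin 2x
each image's coordinates form column j of the matrix


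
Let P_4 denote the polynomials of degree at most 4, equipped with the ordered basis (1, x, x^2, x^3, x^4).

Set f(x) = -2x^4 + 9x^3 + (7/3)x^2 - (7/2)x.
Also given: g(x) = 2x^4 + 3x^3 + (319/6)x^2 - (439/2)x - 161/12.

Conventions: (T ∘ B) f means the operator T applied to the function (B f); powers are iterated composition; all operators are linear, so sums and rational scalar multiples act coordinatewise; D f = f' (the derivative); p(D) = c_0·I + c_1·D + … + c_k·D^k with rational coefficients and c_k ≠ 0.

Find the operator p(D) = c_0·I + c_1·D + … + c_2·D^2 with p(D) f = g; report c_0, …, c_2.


D^0 f = -2x^4 + 9x^3 + (7/3)x^2 - (7/2)x
D^1 f = -8x^3 + 27x^2 + (14/3)x - 7/2
D^2 f = -24x^2 + 54x + 14/3
matching coefficients of g against c_0 f + c_1 Df + … from the top degree down determines the c_i
solution: c_0 = -1, c_1 = -3/2, c_2 = -4

p(D) = -I − (3/2)·D − 4·D^2, i.e. c_0 = -1, c_1 = -3/2, c_2 = -4


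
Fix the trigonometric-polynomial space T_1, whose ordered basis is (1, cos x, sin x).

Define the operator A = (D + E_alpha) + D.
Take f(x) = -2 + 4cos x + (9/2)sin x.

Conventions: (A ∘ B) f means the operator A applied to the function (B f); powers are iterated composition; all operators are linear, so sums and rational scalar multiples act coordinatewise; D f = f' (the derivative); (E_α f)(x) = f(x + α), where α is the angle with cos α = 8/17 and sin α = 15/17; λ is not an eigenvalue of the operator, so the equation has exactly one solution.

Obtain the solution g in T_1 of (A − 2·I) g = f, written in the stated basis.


write g with unknown coordinates in the stated basis and equate coefficients in (A − 2·I) g = f
solving from the highest basis element down gives g = 2 - (649/362)cos x + (79/181)sin x
check: A g = 2 + (75/181)cos x + (1945/362)sin x
so A g − 2·g = -2 + 4cos x + (9/2)sin x = f ✓

the image equals g(x) = 2 - (649/362)cos x + (79/181)sin x


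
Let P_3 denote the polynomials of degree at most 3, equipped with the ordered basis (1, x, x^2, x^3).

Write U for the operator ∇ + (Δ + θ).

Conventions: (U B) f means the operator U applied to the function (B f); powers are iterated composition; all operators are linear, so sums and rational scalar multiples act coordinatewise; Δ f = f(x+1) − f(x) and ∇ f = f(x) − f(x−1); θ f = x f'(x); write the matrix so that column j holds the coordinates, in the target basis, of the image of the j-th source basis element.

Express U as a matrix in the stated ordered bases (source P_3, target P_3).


image of 1: 0
image of x: x + 2
image of x^2: 2x^2 + 4x
image of x^3: 3x^3 + 6x^2 + 2
each image's coordinates form column j of the matrix

the matrix is [[0, 2, 0, 2]; [0, 1, 4, 0]; [0, 0, 2, 6]; [0, 0, 0, 3]] (rows listed top to bottom)


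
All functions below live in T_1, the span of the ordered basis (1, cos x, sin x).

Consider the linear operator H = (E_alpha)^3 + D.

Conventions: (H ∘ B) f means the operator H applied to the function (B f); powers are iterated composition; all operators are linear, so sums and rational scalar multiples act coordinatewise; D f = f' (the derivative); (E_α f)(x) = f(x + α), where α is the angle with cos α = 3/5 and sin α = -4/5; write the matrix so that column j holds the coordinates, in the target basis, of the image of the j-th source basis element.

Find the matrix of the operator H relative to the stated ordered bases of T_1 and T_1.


the matrix is [[1, 0, 0]; [0, -117/125, 81/125]; [0, -81/125, -117/125]] (rows listed top to bottom)

image of 1: 1
image of cos x: -(117/125)cos x - (81/125)sin x
image of sin x: (81/125)cos x - (117/125)sin x
each image's coordinates form column j of the matrix


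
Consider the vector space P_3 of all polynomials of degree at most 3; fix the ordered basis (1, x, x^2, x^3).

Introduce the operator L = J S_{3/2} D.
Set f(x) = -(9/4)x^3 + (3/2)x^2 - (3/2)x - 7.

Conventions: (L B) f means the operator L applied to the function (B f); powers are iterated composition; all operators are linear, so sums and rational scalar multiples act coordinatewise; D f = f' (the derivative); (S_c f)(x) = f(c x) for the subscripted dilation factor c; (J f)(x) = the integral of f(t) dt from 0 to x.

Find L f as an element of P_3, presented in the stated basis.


D f = -(27/4)x^2 + 3x - 3/2
S_{3/2} D f = -(243/16)x^2 + (9/2)x - 3/2
J S_{3/2} D f = -(81/16)x^3 + (9/4)x^2 - (3/2)x

the image equals g(x) = -(81/16)x^3 + (9/4)x^2 - (3/2)x


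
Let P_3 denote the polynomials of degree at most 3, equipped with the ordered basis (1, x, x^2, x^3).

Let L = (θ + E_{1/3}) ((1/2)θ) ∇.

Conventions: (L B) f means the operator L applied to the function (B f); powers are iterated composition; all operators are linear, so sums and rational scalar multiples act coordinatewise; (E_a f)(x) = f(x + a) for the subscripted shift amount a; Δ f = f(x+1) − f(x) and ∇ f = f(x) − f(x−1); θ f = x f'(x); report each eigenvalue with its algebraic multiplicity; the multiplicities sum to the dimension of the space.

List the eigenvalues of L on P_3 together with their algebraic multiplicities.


λ = 0 (multiplicity 4)

image of 1: 0
image of x: 0
image of x^2: 2x + 1/3
image of x^3: 9x^2 - x - 1/6
the matrix is upper triangular; its diagonal is (0, 0, 0, 0)
for a triangular matrix the eigenvalues are the diagonal entries, with algebraic multiplicity their repetition count


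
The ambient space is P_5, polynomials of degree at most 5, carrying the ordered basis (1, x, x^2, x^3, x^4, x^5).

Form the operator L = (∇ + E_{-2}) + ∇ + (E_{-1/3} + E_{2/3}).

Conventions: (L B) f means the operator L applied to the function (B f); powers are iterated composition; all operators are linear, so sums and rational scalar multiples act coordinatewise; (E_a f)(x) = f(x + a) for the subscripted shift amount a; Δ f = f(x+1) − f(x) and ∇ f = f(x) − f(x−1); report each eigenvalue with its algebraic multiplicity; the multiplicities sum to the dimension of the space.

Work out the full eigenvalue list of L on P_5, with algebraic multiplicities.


image of 1: 3
image of x: 3x + 1/3
image of x^2: 3x^2 + (2/3)x + 23/9
image of x^3: 3x^3 + x^2 + (23/3)x - 155/27
image of x^4: 3x^4 + (4/3)x^3 + (46/3)x^2 - (620/27)x + 1151/81
image of x^5: 3x^5 + (5/3)x^4 + (230/9)x^3 - (1550/27)x^2 + (5755/81)x - 7259/243
the matrix is upper triangular; its diagonal is (3, 3, 3, 3, 3, 3)
for a triangular matrix the eigenvalues are the diagonal entries, with algebraic multiplicity their repetition count

λ = 3 (multiplicity 6)


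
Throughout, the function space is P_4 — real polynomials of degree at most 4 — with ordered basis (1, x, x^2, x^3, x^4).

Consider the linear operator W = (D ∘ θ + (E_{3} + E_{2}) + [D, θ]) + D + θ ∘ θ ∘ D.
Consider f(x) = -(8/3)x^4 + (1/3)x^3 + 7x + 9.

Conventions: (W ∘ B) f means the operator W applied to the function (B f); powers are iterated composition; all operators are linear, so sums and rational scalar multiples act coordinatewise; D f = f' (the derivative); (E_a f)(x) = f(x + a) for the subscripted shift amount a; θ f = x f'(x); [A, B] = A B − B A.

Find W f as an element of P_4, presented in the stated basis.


θ f = -(32/3)x^4 + x^3 + 7x
D θ f = -(128/3)x^3 + 3x^2 + 7
E_{3} f = -(8/3)x^4 - (95/3)x^3 - 141x^2 - 272x - 177
E_{2} f = -(8/3)x^4 - 21x^3 - 62x^2 - (223/3)x - 17
(E_{3} + E_{2}) f = -(16/3)x^4 - (158/3)x^3 - 203x^2 - (1039/3)x - 194
θ f = -(32/3)x^4 + x^3 + 7x
D θ f = -(128/3)x^3 + 3x^2 + 7
D f = -(32/3)x^3 + x^2 + 7
θ D f = -32x^3 + 2x^2
[D, θ] f = -(32/3)x^3 + x^2 + 7
(D ∘ θ + (E_{3} + E_{2}) + [D, θ]) f = -(16/3)x^4 - 106x^3 - 199x^2 - (1039/3)x - 180
D f = -(32/3)x^3 + x^2 + 7
D f = -(32/3)x^3 + x^2 + 7
θ D f = -32x^3 + 2x^2
θ (θ ∘ D) f = -96x^3 + 4x^2
((D ∘ θ + (E_{3} + E_{2}) + [D, θ]) + D + θ ∘ θ ∘ D) f = -(16/3)x^4 - (638/3)x^3 - 194x^2 - (1039/3)x - 173

g(x) = -(16/3)x^4 - (638/3)x^3 - 194x^2 - (1039/3)x - 173


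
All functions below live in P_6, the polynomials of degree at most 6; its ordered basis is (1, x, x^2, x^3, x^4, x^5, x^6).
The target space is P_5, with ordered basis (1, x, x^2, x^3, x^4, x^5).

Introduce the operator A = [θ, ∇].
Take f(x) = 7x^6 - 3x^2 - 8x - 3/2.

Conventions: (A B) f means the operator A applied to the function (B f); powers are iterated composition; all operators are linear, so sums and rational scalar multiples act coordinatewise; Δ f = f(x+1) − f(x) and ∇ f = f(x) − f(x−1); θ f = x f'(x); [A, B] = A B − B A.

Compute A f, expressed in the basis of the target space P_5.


the image equals g(x) = -42x^5 + 210x^4 - 420x^3 + 420x^2 - 204x + 44

∇ f = 42x^5 - 105x^4 + 140x^3 - 105x^2 + 36x - 12
θ ∇ f = 210x^5 - 420x^4 + 420x^3 - 210x^2 + 36x
θ f = 42x^6 - 6x^2 - 8x
∇ θ f = 252x^5 - 630x^4 + 840x^3 - 630x^2 + 240x - 44
[θ, ∇] f = -42x^5 + 210x^4 - 420x^3 + 420x^2 - 204x + 44


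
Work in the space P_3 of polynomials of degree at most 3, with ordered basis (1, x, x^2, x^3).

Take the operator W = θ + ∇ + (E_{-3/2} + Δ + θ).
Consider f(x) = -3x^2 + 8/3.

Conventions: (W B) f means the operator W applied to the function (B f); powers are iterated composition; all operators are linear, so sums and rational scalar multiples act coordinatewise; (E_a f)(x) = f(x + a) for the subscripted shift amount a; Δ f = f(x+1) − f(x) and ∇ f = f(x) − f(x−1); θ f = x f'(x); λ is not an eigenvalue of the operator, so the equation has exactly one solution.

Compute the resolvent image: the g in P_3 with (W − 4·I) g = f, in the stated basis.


the image equals g(x) = -3x^2 - 3x - 131/36

write g with unknown coordinates in the stated basis and equate coefficients in (W − 4·I) g = f
solving from the highest basis element down gives g = -3x^2 - 3x - 131/36
check: W g = -15x^2 - 12x - 107/9
so W g − 4·g = -3x^2 + 8/3 = f ✓


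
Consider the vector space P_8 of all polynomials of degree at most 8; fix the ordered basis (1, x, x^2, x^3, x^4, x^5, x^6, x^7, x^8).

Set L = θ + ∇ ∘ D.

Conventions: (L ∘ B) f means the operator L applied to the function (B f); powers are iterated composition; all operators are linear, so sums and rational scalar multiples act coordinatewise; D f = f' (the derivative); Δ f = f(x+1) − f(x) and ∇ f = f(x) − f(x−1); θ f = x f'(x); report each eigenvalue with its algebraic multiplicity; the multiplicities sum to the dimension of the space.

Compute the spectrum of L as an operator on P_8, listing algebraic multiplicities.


λ = 0 (multiplicity 1), λ = 1 (multiplicity 1), λ = 2 (multiplicity 1), λ = 3 (multiplicity 1), λ = 4 (multiplicity 1), λ = 5 (multiplicity 1), λ = 6 (multiplicity 1), λ = 7 (multiplicity 1), λ = 8 (multiplicity 1)

image of 1: 0
image of x: x
image of x^2: 2x^2 + 2
image of x^3: 3x^3 + 6x - 3
image of x^4: 4x^4 + 12x^2 - 12x + 4
image of x^5: 5x^5 + 20x^3 - 30x^2 + 20x - 5
image of x^6: 6x^6 + 30x^4 - 60x^3 + 60x^2 - 30x + 6
image of x^7: 7x^7 + 42x^5 - 105x^4 + 140x^3 - 105x^2 + 42x - 7
image of x^8: 8x^8 + 56x^6 - 168x^5 + 280x^4 - 280x^3 + 168x^2 - 56x + 8
the matrix is upper triangular; its diagonal is (0, 1, 2, 3, 4, 5, 6, 7, 8)
for a triangular matrix the eigenvalues are the diagonal entries, with algebraic multiplicity their repetition count


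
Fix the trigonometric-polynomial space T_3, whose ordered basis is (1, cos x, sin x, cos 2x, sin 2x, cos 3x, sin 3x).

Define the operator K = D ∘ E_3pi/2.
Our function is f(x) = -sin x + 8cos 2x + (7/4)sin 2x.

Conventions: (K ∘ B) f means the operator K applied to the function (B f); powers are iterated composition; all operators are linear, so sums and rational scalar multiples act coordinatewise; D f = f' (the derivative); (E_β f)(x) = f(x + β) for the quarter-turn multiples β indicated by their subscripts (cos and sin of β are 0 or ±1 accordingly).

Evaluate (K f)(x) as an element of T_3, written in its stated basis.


the image equals g(x) = -sin x - (7/2)cos 2x + 16sin 2x

E_3pi/2 f = cos x - 8cos 2x - (7/4)sin 2x
D E_3pi/2 f = -sin x - (7/2)cos 2x + 16sin 2x


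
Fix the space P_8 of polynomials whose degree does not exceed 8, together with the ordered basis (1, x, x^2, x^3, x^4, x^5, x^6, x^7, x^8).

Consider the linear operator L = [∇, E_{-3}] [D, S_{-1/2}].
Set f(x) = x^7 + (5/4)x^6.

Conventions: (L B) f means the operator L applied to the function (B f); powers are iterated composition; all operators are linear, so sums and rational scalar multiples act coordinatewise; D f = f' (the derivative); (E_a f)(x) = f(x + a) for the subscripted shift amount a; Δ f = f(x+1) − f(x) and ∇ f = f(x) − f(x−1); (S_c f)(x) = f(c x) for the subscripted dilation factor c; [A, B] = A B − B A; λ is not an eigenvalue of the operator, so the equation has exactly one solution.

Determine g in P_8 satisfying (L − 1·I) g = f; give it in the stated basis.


g(x) = -x^7 - (5/4)x^6

write g with unknown coordinates in the stated basis and equate coefficients in (L − 1·I) g = f
solving from the highest basis element down gives g = -x^7 - (5/4)x^6
check: L g = 0
so L g − 1·g = x^7 + (5/4)x^6 = f ✓


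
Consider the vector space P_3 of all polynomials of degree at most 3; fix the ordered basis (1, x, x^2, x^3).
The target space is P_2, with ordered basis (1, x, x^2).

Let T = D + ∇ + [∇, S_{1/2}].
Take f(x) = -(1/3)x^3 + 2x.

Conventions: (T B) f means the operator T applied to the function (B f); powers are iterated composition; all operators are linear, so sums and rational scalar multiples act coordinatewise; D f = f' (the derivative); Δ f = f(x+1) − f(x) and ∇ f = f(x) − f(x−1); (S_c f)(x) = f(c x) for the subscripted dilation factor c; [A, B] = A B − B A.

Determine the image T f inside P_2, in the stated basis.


D f = -x^2 + 2
∇ f = -x^2 + x + 5/3
S_{1/2} f = -(1/24)x^3 + x
∇ S_{1/2} f = -(1/8)x^2 + (1/8)x + 23/24
∇ f = -x^2 + x + 5/3
S_{1/2} ∇ f = -(1/4)x^2 + (1/2)x + 5/3
[∇, S_{1/2}] f = (1/8)x^2 - (3/8)x - 17/24
(D + ∇ + [∇, S_{1/2}]) f = -(15/8)x^2 + (5/8)x + 71/24

the result is g(x) = -(15/8)x^2 + (5/8)x + 71/24


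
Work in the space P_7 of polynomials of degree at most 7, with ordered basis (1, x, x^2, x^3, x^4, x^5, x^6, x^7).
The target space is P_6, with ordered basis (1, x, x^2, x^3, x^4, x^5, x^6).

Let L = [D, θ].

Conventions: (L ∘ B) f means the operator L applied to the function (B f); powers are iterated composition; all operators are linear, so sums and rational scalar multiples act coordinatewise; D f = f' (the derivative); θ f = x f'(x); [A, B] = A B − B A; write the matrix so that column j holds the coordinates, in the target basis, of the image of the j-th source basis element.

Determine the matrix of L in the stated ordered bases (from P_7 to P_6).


the matrix is [[0, 1, 0, 0, 0, 0, 0, 0]; [0, 0, 2, 0, 0, 0, 0, 0]; [0, 0, 0, 3, 0, 0, 0, 0]; [0, 0, 0, 0, 4, 0, 0, 0]; [0, 0, 0, 0, 0, 5, 0, 0]; [0, 0, 0, 0, 0, 0, 6, 0]; [0, 0, 0, 0, 0, 0, 0, 7]] (rows listed top to bottom)

image of 1: 0
image of x: 1
image of x^2: 2x
image of x^3: 3x^2
image of x^4: 4x^3
image of x^5: 5x^4
image of x^6: 6x^5
image of x^7: 7x^6
each image's coordinates form column j of the matrix


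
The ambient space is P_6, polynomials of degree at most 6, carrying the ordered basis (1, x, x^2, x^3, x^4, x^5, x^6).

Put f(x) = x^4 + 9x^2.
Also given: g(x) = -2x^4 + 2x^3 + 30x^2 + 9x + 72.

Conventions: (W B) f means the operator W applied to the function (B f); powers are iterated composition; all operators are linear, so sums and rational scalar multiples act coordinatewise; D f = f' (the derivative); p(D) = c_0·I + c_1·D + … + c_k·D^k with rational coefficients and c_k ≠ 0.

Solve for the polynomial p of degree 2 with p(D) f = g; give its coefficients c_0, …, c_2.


D^0 f = x^4 + 9x^2
D^1 f = 4x^3 + 18x
D^2 f = 12x^2 + 18
matching coefficients of g against c_0 f + c_1 Df + … from the top degree down determines the c_i
solution: c_0 = -2, c_1 = 1/2, c_2 = 4

p(D) = -2·I + (1/2)·D + 4·D^2, i.e. c_0 = -2, c_1 = 1/2, c_2 = 4


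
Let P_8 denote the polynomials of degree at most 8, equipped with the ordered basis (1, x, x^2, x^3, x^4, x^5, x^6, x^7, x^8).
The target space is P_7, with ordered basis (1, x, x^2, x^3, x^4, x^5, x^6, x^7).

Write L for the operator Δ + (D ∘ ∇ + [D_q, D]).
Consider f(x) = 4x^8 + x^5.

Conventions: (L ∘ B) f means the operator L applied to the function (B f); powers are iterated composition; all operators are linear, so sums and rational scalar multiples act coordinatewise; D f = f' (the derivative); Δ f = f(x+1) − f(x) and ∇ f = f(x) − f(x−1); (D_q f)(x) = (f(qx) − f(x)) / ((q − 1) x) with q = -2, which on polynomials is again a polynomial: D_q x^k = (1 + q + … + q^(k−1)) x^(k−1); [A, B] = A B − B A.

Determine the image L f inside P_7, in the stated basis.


Δ f = 32x^7 + 112x^6 + 224x^5 + 285x^4 + 234x^3 + 122x^2 + 37x + 5
∇ f = 32x^7 - 112x^6 + 224x^5 - 275x^4 + 214x^3 - 102x^2 + 27x - 3
D ∇ f = 224x^6 - 672x^5 + 1120x^4 - 1100x^3 + 642x^2 - 204x + 27
D f = 32x^7 + 5x^4
D_q D f = 1376x^6 - 25x^3
D_q f = -340x^7 + 11x^4
D D_q f = -2380x^6 + 44x^3
[D_q, D] f = 3756x^6 - 69x^3
(D ∘ ∇ + [D_q, D]) f = 3980x^6 - 672x^5 + 1120x^4 - 1169x^3 + 642x^2 - 204x + 27
(Δ + (D ∘ ∇ + [D_q, D])) f = 32x^7 + 4092x^6 - 448x^5 + 1405x^4 - 935x^3 + 764x^2 - 167x + 32

the result is g(x) = 32x^7 + 4092x^6 - 448x^5 + 1405x^4 - 935x^3 + 764x^2 - 167x + 32


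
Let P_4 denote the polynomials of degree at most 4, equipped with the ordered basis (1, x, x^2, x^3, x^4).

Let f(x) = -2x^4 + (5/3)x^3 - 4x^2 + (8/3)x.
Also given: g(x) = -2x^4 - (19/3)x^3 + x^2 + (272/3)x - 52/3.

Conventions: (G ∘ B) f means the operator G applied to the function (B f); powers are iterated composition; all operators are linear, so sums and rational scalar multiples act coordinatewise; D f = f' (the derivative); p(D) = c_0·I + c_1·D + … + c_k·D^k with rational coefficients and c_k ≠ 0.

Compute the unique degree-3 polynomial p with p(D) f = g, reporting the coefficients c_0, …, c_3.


p(D) = I + D − 2·D^3, i.e. c_0 = 1, c_1 = 1, c_2 = 0, c_3 = -2

D^0 f = -2x^4 + (5/3)x^3 - 4x^2 + (8/3)x
D^1 f = -8x^3 + 5x^2 - 8x + 8/3
D^2 f = -24x^2 + 10x - 8
D^3 f = -48x + 10
matching coefficients of g against c_0 f + c_1 Df + … from the top degree down determines the c_i
solution: c_0 = 1, c_1 = 1, c_2 = 0, c_3 = -2


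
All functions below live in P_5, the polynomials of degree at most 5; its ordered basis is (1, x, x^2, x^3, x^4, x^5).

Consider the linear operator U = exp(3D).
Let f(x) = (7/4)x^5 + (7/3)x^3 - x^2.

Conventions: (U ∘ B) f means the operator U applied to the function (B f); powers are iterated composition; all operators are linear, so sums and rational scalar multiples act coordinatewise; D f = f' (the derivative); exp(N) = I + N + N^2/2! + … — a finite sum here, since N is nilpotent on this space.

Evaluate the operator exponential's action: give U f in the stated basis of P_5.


the image equals g(x) = (7/4)x^5 + (105/4)x^4 + (959/6)x^3 + (985/2)x^2 + (3063/4)x + 1917/4

order-1 term: (105/4)x^4 + 21x^2 - 6x
order-2 term: (315/2)x^3 + 63x - 9
order-3 term: (945/2)x^2 + 63
order-4 term: (2835/4)x
order-5 term: 1701/4
the series for exp(3D) f terminates at order 5
exp(3D) f = (7/4)x^5 + (105/4)x^4 + (959/6)x^3 + (985/2)x^2 + (3063/4)x + 1917/4


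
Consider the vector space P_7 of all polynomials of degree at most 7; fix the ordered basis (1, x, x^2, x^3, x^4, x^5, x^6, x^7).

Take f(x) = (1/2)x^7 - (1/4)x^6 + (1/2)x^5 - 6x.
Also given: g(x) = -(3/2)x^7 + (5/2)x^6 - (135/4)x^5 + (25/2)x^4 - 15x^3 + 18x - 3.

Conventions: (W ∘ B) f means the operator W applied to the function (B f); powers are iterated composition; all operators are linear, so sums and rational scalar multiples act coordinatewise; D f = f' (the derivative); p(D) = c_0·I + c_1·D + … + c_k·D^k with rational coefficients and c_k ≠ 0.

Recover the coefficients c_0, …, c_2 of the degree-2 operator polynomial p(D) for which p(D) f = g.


c_0 = -3, c_1 = 1/2, c_2 = -3/2

D^0 f = (1/2)x^7 - (1/4)x^6 + (1/2)x^5 - 6x
D^1 f = (7/2)x^6 - (3/2)x^5 + (5/2)x^4 - 6
D^2 f = 21x^5 - (15/2)x^4 + 10x^3
matching coefficients of g against c_0 f + c_1 Df + … from the top degree down determines the c_i
solution: c_0 = -3, c_1 = 1/2, c_2 = -3/2


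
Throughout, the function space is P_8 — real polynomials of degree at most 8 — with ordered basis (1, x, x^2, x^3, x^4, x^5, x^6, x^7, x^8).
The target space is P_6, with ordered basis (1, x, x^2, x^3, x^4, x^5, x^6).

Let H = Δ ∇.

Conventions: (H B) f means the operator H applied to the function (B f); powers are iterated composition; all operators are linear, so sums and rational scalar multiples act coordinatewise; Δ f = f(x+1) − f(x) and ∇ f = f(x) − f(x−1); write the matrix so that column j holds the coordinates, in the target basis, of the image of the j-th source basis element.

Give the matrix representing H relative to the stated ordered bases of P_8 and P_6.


the matrix is [[0, 0, 2, 0, 2, 0, 2, 0, 2]; [0, 0, 0, 6, 0, 10, 0, 14, 0]; [0, 0, 0, 0, 12, 0, 30, 0, 56]; [0, 0, 0, 0, 0, 20, 0, 70, 0]; [0, 0, 0, 0, 0, 0, 30, 0, 140]; [0, 0, 0, 0, 0, 0, 0, 42, 0]; [0, 0, 0, 0, 0, 0, 0, 0, 56]] (rows listed top to bottom)

image of 1: 0
image of x: 0
image of x^2: 2
image of x^3: 6x
image of x^4: 12x^2 + 2
image of x^5: 20x^3 + 10x
image of x^6: 30x^4 + 30x^2 + 2
image of x^7: 42x^5 + 70x^3 + 14x
image of x^8: 56x^6 + 140x^4 + 56x^2 + 2
each image's coordinates form column j of the matrix


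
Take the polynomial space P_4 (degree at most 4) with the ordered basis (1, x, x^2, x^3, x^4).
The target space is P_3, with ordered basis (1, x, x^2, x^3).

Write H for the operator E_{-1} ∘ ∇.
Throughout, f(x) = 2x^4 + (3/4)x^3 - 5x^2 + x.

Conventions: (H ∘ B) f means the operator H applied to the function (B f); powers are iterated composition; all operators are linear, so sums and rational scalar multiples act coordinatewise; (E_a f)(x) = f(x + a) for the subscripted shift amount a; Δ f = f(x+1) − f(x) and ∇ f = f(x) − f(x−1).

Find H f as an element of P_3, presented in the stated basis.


∇ f = 8x^3 - (39/4)x^2 - (17/4)x + 19/4
E_{-1} ∇ f = 8x^3 - (135/4)x^2 + (157/4)x - 35/4

g(x) = 8x^3 - (135/4)x^2 + (157/4)x - 35/4


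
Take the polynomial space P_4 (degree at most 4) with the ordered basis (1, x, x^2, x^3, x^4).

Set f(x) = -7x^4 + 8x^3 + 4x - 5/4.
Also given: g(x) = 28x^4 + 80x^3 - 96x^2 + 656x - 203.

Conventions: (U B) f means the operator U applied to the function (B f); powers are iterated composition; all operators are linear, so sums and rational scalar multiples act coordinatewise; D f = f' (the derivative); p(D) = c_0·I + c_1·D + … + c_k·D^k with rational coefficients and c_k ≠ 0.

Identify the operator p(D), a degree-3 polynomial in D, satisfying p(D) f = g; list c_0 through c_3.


D^0 f = -7x^4 + 8x^3 + 4x - 5/4
D^1 f = -28x^3 + 24x^2 + 4
D^2 f = -84x^2 + 48x
D^3 f = -168x + 48
matching coefficients of g against c_0 f + c_1 Df + … from the top degree down determines the c_i
solution: c_0 = -4, c_1 = -4, c_2 = 0, c_3 = -4

c_0 = -4, c_1 = -4, c_2 = 0, c_3 = -4


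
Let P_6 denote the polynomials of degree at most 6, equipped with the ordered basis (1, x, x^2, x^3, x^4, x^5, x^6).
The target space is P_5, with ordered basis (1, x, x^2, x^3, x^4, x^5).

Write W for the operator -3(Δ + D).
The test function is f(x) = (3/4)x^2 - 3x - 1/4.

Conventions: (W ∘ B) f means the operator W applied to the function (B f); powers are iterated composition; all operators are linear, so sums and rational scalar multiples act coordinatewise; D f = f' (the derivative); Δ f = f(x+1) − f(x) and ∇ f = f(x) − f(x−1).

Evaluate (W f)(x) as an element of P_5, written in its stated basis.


the image equals g(x) = -9x + 63/4

Δ f = (3/2)x - 9/4
D f = (3/2)x - 3
(Δ + D) f = 3x - 21/4
(-3(Δ + D)) f = -9x + 63/4


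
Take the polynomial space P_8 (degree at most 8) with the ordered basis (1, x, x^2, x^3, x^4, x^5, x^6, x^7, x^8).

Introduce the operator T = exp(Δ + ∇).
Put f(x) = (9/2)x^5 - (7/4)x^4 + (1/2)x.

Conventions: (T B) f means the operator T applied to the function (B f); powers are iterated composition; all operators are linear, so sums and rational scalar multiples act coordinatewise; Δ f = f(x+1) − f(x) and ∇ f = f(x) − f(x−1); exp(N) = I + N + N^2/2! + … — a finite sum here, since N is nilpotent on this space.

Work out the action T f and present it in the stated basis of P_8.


the result is g(x) = (9/2)x^5 + (173/4)x^4 + 166x^3 + 408x^2 + (1301/2)x + 458

order-1 term: 45x^4 - 14x^3 + 90x^2 - 14x + 10
order-2 term: 180x^3 - 42x^2 + 360x - 28
order-3 term: 360x^2 - 56x + 360
order-4 term: 360x - 28
order-5 term: 144
the series for exp(Δ + ∇) f terminates at order 5
exp(Δ + ∇) f = (9/2)x^5 + (173/4)x^4 + 166x^3 + 408x^2 + (1301/2)x + 458


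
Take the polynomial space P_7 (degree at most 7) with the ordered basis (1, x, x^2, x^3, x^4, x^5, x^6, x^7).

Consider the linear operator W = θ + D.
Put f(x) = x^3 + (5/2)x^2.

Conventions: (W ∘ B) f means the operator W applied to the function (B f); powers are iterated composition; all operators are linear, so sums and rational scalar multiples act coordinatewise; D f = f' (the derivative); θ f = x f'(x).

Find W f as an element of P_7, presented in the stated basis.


g(x) = 3x^3 + 8x^2 + 5x

θ f = 3x^3 + 5x^2
D f = 3x^2 + 5x
(θ + D) f = 3x^3 + 8x^2 + 5x


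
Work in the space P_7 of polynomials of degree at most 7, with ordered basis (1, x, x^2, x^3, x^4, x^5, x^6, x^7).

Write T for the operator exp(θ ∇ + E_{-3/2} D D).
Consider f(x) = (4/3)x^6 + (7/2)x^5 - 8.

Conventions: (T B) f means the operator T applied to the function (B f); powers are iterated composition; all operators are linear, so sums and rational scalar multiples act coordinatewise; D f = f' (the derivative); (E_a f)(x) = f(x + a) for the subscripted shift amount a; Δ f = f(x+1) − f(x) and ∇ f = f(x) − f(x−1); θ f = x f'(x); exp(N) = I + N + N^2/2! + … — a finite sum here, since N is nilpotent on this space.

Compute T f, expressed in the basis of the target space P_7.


order-1 term: 40x^5 + 30x^4 - 195x^3 + 255x^2 - 77x - 135/4
order-2 term: 400x^4 - 20x^3 - 1985x^2 + (4165/2)x + 375/2
order-3 term: 1600x^3 - 40x^2 - 5610x + 7010/3
order-4 term: 2400x^2 + 1180x - 3620
order-5 term: 960x + 960
the series for exp(θ ∇ + E_{-3/2} D D) f terminates at order 5
exp(θ ∇ + E_{-3/2} D D) f = (4/3)x^6 + (87/2)x^5 + 430x^4 + 1385x^3 + 630x^2 - (2929/2)x - 2131/12

g(x) = (4/3)x^6 + (87/2)x^5 + 430x^4 + 1385x^3 + 630x^2 - (2929/2)x - 2131/12


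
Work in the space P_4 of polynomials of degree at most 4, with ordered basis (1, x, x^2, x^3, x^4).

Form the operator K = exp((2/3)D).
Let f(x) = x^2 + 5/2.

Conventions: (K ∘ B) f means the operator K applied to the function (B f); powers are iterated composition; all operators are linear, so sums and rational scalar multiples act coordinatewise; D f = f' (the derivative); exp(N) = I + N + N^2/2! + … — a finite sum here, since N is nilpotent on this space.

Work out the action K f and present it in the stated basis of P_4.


the result is g(x) = x^2 + (4/3)x + 53/18

order-1 term: (4/3)x
order-2 term: 4/9
the series for exp((2/3)D) f terminates at order 2
exp((2/3)D) f = x^2 + (4/3)x + 53/18


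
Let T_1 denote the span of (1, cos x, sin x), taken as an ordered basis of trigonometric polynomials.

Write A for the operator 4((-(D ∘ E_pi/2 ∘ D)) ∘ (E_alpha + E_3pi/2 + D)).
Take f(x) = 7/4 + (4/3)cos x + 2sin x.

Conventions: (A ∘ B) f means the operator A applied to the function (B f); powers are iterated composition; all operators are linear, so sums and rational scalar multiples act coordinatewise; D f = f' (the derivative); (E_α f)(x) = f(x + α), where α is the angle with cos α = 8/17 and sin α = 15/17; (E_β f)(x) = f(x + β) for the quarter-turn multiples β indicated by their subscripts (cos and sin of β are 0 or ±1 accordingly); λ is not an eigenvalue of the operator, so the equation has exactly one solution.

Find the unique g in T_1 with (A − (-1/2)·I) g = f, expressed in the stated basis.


write g with unknown coordinates in the stated basis and equate coefficients in (A − (-1/2)·I) g = f
solving from the highest basis element down gives g = 7/2 - (1592/2595)cos x - (724/2595)sin x
check: A g = (4256/2595)cos x + (5552/2595)sin x
so A g − (-1/2)·g = 7/4 + (4/3)cos x + 2sin x = f ✓

the result is g(x) = 7/2 - (1592/2595)cos x - (724/2595)sin x


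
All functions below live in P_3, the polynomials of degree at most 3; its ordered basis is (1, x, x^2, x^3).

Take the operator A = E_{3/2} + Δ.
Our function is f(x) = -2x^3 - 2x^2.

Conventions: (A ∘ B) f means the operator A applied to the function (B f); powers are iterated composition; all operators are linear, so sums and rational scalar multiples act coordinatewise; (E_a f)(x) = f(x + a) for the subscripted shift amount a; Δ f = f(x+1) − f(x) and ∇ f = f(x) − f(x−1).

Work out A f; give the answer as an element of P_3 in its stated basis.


E_{3/2} f = -2x^3 - 11x^2 - (39/2)x - 45/4
Δ f = -6x^2 - 10x - 4
(E_{3/2} + Δ) f = -2x^3 - 17x^2 - (59/2)x - 61/4

the image equals g(x) = -2x^3 - 17x^2 - (59/2)x - 61/4


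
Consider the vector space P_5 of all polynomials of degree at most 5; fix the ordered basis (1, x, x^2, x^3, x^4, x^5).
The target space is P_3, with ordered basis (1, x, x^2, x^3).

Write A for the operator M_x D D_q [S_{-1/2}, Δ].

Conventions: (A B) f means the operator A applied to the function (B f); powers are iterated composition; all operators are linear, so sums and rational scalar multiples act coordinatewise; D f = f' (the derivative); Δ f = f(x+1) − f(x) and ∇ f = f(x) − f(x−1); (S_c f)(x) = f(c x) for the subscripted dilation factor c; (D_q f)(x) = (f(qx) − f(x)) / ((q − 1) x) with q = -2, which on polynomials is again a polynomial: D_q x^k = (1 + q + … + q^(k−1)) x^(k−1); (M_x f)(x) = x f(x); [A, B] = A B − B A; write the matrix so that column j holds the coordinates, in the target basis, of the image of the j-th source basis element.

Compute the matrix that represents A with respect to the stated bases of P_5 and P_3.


the matrix is [[0, 0, 0, 0, 0, 0]; [0, 0, 0, -9/8, -9/8, -45/16]; [0, 0, 0, 0, -9/2, -45/8]; [0, 0, 0, 0, 0, -225/32]] (rows listed top to bottom)

image of 1: 0
image of x: 0
image of x^2: 0
image of x^3: -(9/8)x
image of x^4: -(9/2)x^2 - (9/8)x
image of x^5: -(225/32)x^3 - (45/8)x^2 - (45/16)x
each image's coordinates form column j of the matrix
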